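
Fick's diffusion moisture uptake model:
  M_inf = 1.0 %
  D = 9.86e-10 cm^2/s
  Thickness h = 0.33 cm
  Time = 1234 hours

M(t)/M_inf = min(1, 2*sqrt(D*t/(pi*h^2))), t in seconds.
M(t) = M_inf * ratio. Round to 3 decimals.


t_sec = 1234 * 3600 = 4442400
ratio = 2*sqrt(9.86e-10*4442400/(pi*0.33^2))
= min(1, 0.226302)
= 0.226302
M(t) = 1.0 * 0.226302 = 0.226 %

0.226


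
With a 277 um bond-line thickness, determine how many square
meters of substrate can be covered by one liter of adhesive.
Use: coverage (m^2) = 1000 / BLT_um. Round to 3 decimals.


Coverage = 1000 / 277 = 3.610 m^2

3.610


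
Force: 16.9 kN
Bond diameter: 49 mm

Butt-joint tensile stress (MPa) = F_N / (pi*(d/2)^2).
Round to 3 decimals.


F_N = 16.9 * 1000 = 16900.0 N
A = pi*(24.5)^2 = 1885.7410 mm^2
stress = 16900.0 / 1885.7410 = 8.962 MPa

8.962


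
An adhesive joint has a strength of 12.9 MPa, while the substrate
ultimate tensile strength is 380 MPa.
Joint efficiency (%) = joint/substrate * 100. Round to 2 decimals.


Efficiency = 12.9 / 380 * 100
= 3.39%

3.39


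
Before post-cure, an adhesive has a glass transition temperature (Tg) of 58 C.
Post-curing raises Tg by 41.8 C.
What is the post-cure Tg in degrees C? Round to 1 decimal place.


Tg_post = Tg_base + delta_Tg
= 58 + 41.8
= 99.8 C

99.8


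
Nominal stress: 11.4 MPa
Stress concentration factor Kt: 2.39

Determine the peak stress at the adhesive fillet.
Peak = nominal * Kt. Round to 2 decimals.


Peak stress = 11.4 * 2.39
= 27.25 MPa

27.25


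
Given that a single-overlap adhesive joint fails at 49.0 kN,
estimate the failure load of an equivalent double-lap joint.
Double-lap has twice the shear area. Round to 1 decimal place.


Double-lap factor = 2
Expected load = 49.0 * 2 = 98.0 kN

98.0


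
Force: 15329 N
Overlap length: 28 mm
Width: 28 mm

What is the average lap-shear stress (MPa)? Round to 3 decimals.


Average shear stress = F / (overlap * width)
= 15329 / (28 * 28)
= 19.552 MPa

19.552


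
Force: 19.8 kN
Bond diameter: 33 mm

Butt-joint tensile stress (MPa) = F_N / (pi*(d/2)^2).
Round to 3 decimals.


F_N = 19.8 * 1000 = 19800.0 N
A = pi*(16.5)^2 = 855.2986 mm^2
stress = 19800.0 / 855.2986 = 23.150 MPa

23.150


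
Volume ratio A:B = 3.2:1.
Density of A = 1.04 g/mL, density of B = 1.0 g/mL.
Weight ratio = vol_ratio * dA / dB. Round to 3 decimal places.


Wt ratio = 3.2 * 1.04 / 1.0
= 3.328

3.328


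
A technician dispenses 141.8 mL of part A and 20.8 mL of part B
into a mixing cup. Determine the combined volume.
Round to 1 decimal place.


Combined volume = 141.8 + 20.8
= 162.6 mL

162.6


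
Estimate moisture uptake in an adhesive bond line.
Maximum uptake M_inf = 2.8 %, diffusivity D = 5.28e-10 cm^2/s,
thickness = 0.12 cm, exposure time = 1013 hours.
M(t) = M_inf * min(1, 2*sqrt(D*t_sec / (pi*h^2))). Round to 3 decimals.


Convert time: 1013 h = 3646800 s
ratio = min(1, 2*sqrt(5.28e-10*3646800/(pi*0.12^2)))
= 0.412617
M(t) = 2.8 * 0.412617 = 1.155%

1.155


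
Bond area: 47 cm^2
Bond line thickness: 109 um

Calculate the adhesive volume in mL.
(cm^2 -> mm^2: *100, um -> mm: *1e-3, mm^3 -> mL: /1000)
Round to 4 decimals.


V = 47*100 * 109*1e-3 / 1000
= 0.5123 mL

0.5123


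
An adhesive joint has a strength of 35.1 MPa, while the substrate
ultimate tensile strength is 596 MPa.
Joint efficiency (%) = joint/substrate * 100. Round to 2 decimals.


Efficiency = 35.1 / 596 * 100
= 5.89%

5.89


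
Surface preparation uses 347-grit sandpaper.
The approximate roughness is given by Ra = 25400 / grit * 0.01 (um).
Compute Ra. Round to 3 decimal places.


Ra = 25400 / 347 * 0.01
= 254 / 347
= 0.732 um

0.732


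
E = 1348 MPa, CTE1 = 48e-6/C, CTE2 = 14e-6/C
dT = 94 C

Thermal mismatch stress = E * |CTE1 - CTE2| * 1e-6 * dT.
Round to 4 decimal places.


= 1348 * 34e-6 * 94
= 4.3082 MPa

4.3082


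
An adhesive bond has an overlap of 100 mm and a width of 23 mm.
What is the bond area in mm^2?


Bond area = overlap * width
= 100 * 23
= 2300 mm^2

2300


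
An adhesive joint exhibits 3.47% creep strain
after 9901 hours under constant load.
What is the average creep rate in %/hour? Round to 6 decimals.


Creep rate = strain / time
= 3.47 / 9901
= 0.000350 %/h

0.000350


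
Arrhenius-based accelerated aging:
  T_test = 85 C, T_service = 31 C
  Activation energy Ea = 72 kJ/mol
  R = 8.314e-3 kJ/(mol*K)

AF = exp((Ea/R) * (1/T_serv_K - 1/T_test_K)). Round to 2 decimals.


T_test_K = 358.15, T_serv_K = 304.15
AF = exp((72/8.314e-3) * (1/304.15 - 1/358.15))
= 73.19

73.19


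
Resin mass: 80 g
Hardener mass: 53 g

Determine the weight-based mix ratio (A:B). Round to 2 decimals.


Ratio = 80 / 53 = 1.51

1.51


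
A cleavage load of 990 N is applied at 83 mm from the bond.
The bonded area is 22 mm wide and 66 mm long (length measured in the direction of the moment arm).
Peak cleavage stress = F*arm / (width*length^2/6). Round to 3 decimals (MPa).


Moment = 990 * 83 = 82170 N*mm
Section modulus = 22 * 4356 / 6 = 95832 / 6 mm^3
Stress = 82170 / (95832 / 6) = 493020 / 95832
= 5.145 MPa

5.145


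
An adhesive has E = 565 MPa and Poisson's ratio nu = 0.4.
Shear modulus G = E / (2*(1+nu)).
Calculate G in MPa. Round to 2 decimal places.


G = 565 / (2*(1+0.4))
= 565 / 2.80
= 201.79 MPa

201.79


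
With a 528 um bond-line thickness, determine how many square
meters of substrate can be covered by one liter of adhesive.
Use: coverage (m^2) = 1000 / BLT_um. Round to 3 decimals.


Coverage = 1000 / 528 = 1.894 m^2

1.894


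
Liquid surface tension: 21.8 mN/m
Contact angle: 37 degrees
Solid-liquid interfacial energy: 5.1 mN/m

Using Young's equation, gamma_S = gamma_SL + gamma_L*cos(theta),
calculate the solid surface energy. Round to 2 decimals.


gamma_S = 5.1 + 21.8 * cos(37)
= 22.51 mN/m

22.51


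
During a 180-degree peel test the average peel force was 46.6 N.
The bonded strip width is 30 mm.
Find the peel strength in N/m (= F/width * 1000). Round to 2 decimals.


Peel strength = F/width * 1000
= 46.6 / 30 * 1000
= 1553.33 N/m

1553.33


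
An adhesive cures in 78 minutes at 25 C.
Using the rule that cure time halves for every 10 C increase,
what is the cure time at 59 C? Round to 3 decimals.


Factor = 2^((59 - 25) / 10) = 10.5561
Cure time = 78 / 10.5561
= 7.389 minutes

7.389


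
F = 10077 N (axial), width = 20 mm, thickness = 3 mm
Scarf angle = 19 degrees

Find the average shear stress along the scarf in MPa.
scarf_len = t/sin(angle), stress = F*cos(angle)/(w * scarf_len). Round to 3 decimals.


scarf_len = 3/sin(19 deg) = 9.2147
cos(19 deg) = 0.945519
stress = 10077*0.945519/(20*9.2147) = 51.700 MPa

51.700


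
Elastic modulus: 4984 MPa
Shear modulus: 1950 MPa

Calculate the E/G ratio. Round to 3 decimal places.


E / G = 4984 / 1950 = 2.556

2.556


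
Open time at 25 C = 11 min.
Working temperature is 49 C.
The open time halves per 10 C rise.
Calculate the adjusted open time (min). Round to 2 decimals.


factor = 2^((49 - 25) / 10) = 5.2780
ot = 11 / 5.2780 = 2.08 min

2.08


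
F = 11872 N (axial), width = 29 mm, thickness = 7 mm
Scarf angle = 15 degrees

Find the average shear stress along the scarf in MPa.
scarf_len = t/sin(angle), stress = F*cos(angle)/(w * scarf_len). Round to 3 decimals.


scarf_len = 7/sin(15 deg) = 27.0459
cos(15 deg) = 0.965926
stress = 11872*0.965926/(29*27.0459) = 14.621 MPa

14.621


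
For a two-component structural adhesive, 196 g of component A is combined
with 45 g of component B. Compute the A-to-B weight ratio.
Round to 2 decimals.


Weight ratio A:B = 196 / 45
= 4.36

4.36


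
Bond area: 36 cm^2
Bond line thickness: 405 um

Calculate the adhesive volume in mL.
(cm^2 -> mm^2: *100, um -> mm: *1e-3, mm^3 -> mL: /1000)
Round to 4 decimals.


V = 36*100 * 405*1e-3 / 1000
= 1.4580 mL

1.4580


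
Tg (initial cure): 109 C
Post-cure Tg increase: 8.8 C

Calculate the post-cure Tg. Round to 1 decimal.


Post-cure Tg = 109 + 8.8 = 117.8 C

117.8


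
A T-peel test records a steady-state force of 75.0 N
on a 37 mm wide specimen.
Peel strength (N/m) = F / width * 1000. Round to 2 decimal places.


Peel strength = 75.0 / 37 * 1000
= 2027.03 N/m

2027.03


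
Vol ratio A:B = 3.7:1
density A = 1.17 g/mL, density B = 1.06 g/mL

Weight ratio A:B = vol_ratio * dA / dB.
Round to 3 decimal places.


Weight ratio = 3.7 * 1.17 / 1.06
= 4.084

4.084


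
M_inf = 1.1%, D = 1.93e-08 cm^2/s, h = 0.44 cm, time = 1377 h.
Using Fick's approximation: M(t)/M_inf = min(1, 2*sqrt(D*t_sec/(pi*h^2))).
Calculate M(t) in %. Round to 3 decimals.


t = 4957200 s
ratio = min(1, 2*sqrt(1.93e-08*4957200/(pi*0.1936)))
= 0.793230
M(t) = 1.1 * 0.793230 = 0.873%

0.873


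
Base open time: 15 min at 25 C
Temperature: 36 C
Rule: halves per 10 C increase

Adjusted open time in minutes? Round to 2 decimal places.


Acceleration = 2^((36-25)/10) = 2.1435
Open time = 15 / 2.1435 = 7.00 min

7.00


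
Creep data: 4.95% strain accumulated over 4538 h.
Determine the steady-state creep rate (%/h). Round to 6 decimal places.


Rate = 4.95 / 4538 = 0.001091 %/h

0.001091


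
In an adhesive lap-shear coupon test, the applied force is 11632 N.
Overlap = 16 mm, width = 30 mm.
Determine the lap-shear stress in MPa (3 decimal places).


stress = F / (overlap * width)
= 11632 / (16 * 30)
= 24.233 MPa

24.233


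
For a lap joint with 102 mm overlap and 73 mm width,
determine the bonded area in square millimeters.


Area = 102 * 73 = 7446 mm^2

7446


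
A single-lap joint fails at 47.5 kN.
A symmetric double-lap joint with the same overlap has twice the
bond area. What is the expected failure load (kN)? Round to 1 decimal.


Double-lap load = 2 * 47.5 = 95.0 kN

95.0


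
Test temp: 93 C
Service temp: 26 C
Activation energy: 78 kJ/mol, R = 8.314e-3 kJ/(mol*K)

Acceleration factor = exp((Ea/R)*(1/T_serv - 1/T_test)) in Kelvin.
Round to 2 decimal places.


AF = exp((78/0.008314)*(1/299.15 - 1/366.15))
= 310.65

310.65


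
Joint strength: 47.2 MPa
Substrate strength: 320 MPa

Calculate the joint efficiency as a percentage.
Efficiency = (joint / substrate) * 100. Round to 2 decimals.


Efficiency = (47.2 / 320) * 100 = 14.75%

14.75


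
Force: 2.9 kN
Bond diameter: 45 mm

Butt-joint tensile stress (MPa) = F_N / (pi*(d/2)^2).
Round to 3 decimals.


F_N = 2.9 * 1000 = 2900.0 N
A = pi*(22.5)^2 = 1590.4313 mm^2
stress = 2900.0 / 1590.4313 = 1.823 MPa

1.823


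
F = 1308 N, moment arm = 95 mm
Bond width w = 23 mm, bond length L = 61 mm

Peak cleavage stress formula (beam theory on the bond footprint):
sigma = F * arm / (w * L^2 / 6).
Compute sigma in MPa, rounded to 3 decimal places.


sigma = (1308 * 95) / (23 * 3721 / 6)
= 124260 * 6 / 85583
= 745560 / 85583
= 8.712 MPa

8.712


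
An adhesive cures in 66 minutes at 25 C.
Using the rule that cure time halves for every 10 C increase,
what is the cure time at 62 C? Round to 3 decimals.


Factor = 2^((62 - 25) / 10) = 12.9960
Cure time = 66 / 12.9960
= 5.078 minutes

5.078


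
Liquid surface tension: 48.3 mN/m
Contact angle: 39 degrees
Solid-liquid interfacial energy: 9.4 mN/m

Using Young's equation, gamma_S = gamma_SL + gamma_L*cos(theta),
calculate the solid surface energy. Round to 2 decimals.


gamma_S = 9.4 + 48.3 * cos(39)
= 46.94 mN/m

46.94


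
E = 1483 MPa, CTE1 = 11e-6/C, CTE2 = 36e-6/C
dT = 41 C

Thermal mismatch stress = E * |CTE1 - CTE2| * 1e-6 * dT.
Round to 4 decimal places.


= 1483 * 25e-6 * 41
= 1.5201 MPa

1.5201


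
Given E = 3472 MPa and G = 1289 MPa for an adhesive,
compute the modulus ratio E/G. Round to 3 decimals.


E/G ratio = 3472 / 1289 = 2.694

2.694


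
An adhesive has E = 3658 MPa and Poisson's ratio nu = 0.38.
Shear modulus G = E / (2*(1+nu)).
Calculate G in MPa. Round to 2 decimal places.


G = 3658 / (2*(1+0.38))
= 3658 / 2.76
= 1325.36 MPa

1325.36


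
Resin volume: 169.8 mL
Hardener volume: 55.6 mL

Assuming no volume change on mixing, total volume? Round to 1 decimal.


V_total = 169.8 + 55.6 = 225.4 mL

225.4


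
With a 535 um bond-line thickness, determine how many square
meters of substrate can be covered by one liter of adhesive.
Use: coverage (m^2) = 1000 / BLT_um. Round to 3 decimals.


Coverage = 1000 / 535 = 1.869 m^2

1.869


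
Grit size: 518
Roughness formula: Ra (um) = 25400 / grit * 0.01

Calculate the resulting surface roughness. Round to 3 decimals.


Ra = 25400 / 518 * 0.01
= 0.490 um

0.490


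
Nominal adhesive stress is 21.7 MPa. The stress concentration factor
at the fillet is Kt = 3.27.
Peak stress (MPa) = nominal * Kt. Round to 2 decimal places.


Peak = 21.7 * 3.27 = 70.96 MPa

70.96


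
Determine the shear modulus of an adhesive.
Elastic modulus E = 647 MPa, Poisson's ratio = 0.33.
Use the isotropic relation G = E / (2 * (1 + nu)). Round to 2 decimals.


G = 647 / (2*(1+0.33)) = 647 / 2.66
= 243.23 MPa

243.23


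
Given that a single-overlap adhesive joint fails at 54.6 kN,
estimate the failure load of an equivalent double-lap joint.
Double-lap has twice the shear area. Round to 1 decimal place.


Double-lap factor = 2
Expected load = 54.6 * 2 = 109.2 kN

109.2


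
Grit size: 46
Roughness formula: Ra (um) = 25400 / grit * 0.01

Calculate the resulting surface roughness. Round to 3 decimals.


Ra = 25400 / 46 * 0.01
= 5.522 um

5.522


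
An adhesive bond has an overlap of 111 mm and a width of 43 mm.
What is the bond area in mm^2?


Bond area = overlap * width
= 111 * 43
= 4773 mm^2

4773


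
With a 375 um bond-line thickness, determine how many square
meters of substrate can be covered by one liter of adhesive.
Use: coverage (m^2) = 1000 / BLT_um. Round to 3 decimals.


Coverage = 1000 / 375 = 2.667 m^2

2.667


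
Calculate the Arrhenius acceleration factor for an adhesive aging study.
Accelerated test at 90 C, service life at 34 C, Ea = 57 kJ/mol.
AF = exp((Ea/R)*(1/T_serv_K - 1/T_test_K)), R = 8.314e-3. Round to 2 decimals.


T_test = 363.15 K, T_serv = 307.15 K
Ea/R = 57 / 0.008314 = 6855.91
AF = exp(6855.91 * (1/307.15 - 1/363.15))
= 31.25

31.25


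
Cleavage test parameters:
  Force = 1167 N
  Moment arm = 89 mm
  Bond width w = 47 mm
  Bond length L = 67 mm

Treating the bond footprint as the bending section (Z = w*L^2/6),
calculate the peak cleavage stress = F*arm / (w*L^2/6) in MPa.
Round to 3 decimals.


M = 1167 * 89 = 103863 N*mm
Z = 47 * 67^2 / 6 = 210983 / 6 mm^3
sigma = M / Z = 6 * 103863 / 210983 = 623178 / 210983
= 2.954 MPa

2.954


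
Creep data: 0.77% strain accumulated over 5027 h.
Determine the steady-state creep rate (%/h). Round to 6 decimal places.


Rate = 0.77 / 5027 = 0.000153 %/h

0.000153


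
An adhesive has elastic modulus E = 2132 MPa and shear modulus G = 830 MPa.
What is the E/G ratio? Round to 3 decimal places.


E/G = 2132 / 830 = 2.569

2.569


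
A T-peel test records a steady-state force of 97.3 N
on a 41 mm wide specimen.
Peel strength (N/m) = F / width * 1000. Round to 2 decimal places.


Peel strength = 97.3 / 41 * 1000
= 2373.17 N/m

2373.17


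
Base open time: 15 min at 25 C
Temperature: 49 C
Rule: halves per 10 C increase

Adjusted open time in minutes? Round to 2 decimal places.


Acceleration = 2^((49-25)/10) = 5.2780
Open time = 15 / 5.2780 = 2.84 min

2.84


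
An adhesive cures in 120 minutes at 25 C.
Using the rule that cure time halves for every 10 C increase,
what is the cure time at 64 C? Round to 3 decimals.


Factor = 2^((64 - 25) / 10) = 14.9285
Cure time = 120 / 14.9285
= 8.038 minutes

8.038


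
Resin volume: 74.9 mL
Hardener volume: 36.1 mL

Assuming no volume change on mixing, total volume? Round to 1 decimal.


V_total = 74.9 + 36.1 = 111.0 mL

111.0


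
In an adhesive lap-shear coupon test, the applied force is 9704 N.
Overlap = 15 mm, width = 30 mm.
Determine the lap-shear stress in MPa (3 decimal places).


stress = F / (overlap * width)
= 9704 / (15 * 30)
= 21.564 MPa

21.564


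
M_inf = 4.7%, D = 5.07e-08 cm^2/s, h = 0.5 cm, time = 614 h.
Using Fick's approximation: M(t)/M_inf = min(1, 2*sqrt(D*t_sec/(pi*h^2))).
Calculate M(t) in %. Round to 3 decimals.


t = 2210400 s
ratio = min(1, 2*sqrt(5.07e-08*2210400/(pi*0.2500)))
= 0.755483
M(t) = 4.7 * 0.755483 = 3.551%

3.551


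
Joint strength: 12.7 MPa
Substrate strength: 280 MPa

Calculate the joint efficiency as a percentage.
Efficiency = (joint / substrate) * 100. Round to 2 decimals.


Efficiency = (12.7 / 280) * 100 = 4.54%

4.54


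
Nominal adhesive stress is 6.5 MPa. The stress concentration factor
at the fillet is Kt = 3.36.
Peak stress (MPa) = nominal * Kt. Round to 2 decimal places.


Peak = 6.5 * 3.36 = 21.84 MPa

21.84


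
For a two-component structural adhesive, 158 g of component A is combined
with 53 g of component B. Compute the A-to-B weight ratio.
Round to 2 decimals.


Weight ratio A:B = 158 / 53
= 2.98

2.98


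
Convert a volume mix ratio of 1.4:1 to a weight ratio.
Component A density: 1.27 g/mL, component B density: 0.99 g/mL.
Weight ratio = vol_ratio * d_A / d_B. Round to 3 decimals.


= 1.4 * 1.27 / 0.99 = 1.796

1.796


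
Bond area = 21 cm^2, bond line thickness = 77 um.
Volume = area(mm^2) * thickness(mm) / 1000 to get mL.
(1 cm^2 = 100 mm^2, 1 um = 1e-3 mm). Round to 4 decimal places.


area_mm2 = 21 * 100 = 2100
blt_mm = 77 * 1e-3 = 0.077
vol_mm3 = 2100 * 0.077 = 161.7
vol_mL = 161.7 / 1000 = 0.1617 mL

0.1617


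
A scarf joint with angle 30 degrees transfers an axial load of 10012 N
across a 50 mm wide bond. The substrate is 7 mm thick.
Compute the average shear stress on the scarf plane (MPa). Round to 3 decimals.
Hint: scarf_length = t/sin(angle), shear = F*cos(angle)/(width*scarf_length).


scarf_length = 7 / sin(30 deg) = 14.0000 mm
cos(30 deg) = 0.866025
shear stress = 10012 * 0.866025 / (50 * 14.0000)
= 12.387 MPa

12.387


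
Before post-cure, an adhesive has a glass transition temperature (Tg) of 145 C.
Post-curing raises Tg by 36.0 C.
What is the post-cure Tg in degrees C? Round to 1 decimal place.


Tg_post = Tg_base + delta_Tg
= 145 + 36.0
= 181.0 C

181.0


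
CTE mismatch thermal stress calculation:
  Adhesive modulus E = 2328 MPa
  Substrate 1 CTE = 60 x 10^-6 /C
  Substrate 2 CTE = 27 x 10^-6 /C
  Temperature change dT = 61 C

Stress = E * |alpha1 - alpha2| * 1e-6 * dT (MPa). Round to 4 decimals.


delta_alpha = |60 - 27| = 33 x 10^-6/C
Stress = 2328 * 33e-6 * 61
= 4.6863 MPa

4.6863


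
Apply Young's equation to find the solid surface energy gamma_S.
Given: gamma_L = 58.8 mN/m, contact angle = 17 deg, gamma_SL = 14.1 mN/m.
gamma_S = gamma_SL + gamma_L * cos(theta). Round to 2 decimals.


theta_rad = 17 * pi/180 = 0.296706
gamma_S = 14.1 + 58.8 * cos(0.296706)
= 70.33 mN/m

70.33


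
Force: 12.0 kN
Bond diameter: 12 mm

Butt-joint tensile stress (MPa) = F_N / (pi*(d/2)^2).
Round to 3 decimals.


F_N = 12.0 * 1000 = 12000.0 N
A = pi*(6.0)^2 = 113.0973 mm^2
stress = 12000.0 / 113.0973 = 106.103 MPa

106.103


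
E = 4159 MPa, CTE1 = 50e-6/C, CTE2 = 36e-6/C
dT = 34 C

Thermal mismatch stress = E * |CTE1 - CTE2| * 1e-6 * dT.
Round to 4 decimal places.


= 4159 * 14e-6 * 34
= 1.9797 MPa

1.9797


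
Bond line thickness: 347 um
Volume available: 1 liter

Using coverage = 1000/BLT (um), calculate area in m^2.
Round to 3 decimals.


1 L = 1e6 mm^3, thickness = 347 um = 0.347 mm
Area = 1e6 / 0.347 mm^2 = (1e6 / 0.347) / 1e6 m^2 = 1000 / 347 m^2
= 2.882 m^2

2.882


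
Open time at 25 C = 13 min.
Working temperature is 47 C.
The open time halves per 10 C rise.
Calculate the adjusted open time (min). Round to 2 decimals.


factor = 2^((47 - 25) / 10) = 4.5948
ot = 13 / 4.5948 = 2.83 min

2.83


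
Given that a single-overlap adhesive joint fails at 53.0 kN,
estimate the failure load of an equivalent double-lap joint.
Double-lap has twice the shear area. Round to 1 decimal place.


Double-lap factor = 2
Expected load = 53.0 * 2 = 106.0 kN

106.0


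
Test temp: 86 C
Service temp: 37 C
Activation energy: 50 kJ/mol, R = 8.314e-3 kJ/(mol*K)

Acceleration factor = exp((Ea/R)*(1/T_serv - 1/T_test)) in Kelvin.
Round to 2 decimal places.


AF = exp((50/0.008314)*(1/310.15 - 1/359.15))
= 14.09

14.09


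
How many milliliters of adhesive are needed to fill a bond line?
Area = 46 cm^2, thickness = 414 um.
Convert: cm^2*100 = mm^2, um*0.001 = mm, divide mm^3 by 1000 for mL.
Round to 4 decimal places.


= (46 * 100) * (414 * 0.001) / 1000
= 1.9044 mL

1.9044


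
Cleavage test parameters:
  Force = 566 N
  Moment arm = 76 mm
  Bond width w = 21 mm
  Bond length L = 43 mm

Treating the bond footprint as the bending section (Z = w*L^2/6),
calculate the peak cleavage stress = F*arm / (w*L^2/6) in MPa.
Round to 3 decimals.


M = 566 * 76 = 43016 N*mm
Z = 21 * 43^2 / 6 = 38829 / 6 mm^3
sigma = M / Z = 6 * 43016 / 38829 = 258096 / 38829
= 6.647 MPa

6.647


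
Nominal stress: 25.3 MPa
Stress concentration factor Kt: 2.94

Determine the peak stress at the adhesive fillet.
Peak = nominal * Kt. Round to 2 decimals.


Peak stress = 25.3 * 2.94
= 74.38 MPa

74.38


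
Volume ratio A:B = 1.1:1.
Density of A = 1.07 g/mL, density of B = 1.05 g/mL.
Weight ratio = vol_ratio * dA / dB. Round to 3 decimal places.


Wt ratio = 1.1 * 1.07 / 1.05
= 1.121

1.121


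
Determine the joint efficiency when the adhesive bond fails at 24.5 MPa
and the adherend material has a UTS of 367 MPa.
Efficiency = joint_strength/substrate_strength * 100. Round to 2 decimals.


Joint efficiency = 24.5 / 367 * 100
= 6.68%

6.68


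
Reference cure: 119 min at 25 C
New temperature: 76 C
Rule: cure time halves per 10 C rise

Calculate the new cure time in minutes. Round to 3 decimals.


factor = 2^((76-25)/10) = 34.2968
t_new = 119 / 34.2968 = 3.470 min

3.470


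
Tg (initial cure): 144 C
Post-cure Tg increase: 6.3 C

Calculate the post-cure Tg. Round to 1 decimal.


Post-cure Tg = 144 + 6.3 = 150.3 C

150.3


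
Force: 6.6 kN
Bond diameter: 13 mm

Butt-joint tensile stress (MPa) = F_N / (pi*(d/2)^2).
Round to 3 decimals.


F_N = 6.6 * 1000 = 6600.0 N
A = pi*(6.5)^2 = 132.7323 mm^2
stress = 6600.0 / 132.7323 = 49.724 MPa

49.724


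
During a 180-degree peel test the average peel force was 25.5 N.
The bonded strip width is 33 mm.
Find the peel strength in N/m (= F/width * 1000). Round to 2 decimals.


Peel strength = F/width * 1000
= 25.5 / 33 * 1000
= 772.73 N/m

772.73


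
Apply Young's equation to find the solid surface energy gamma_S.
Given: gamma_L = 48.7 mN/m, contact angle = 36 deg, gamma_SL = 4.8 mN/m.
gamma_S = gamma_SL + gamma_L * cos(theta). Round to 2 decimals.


theta_rad = 36 * pi/180 = 0.628319
gamma_S = 4.8 + 48.7 * cos(0.628319)
= 44.20 mN/m

44.20


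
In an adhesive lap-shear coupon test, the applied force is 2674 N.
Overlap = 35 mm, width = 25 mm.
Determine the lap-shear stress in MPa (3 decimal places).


stress = F / (overlap * width)
= 2674 / (35 * 25)
= 3.056 MPa

3.056


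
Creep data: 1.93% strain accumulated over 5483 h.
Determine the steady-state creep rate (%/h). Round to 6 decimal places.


Rate = 1.93 / 5483 = 0.000352 %/h

0.000352


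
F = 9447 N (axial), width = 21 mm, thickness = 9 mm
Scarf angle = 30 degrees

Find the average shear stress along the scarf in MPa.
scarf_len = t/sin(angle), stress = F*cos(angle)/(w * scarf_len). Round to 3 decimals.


scarf_len = 9/sin(30 deg) = 18.0000
cos(30 deg) = 0.866025
stress = 9447*0.866025/(21*18.0000) = 21.644 MPa

21.644


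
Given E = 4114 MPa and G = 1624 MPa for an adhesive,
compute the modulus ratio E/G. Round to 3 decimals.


E/G ratio = 4114 / 1624 = 2.533

2.533


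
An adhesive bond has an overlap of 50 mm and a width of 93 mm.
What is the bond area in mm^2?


Bond area = overlap * width
= 50 * 93
= 4650 mm^2

4650


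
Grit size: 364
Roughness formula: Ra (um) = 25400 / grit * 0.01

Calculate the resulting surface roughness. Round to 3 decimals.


Ra = 25400 / 364 * 0.01
= 0.698 um

0.698


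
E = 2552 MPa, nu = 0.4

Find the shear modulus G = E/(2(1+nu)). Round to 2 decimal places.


G = 2552 / (2 * 1.40)
= 911.43 MPa

911.43


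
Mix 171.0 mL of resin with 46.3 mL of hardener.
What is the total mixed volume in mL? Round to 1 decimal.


Total = 171.0 + 46.3 = 217.3 mL

217.3


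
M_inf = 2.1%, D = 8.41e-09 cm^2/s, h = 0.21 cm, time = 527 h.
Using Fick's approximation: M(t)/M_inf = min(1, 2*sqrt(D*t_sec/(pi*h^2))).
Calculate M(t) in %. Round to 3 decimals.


t = 1897200 s
ratio = min(1, 2*sqrt(8.41e-09*1897200/(pi*0.0441)))
= 0.678719
M(t) = 2.1 * 0.678719 = 1.425%

1.425


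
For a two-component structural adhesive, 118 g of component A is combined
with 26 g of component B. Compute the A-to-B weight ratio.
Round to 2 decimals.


Weight ratio A:B = 118 / 26
= 4.54

4.54


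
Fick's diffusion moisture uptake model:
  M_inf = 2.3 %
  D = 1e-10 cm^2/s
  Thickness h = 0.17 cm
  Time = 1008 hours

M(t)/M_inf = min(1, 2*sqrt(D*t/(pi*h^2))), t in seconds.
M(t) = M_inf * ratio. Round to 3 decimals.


t_sec = 1008 * 3600 = 3628800
ratio = 2*sqrt(1e-10*3628800/(pi*0.17^2))
= min(1, 0.126441)
= 0.126441
M(t) = 2.3 * 0.126441 = 0.291 %

0.291


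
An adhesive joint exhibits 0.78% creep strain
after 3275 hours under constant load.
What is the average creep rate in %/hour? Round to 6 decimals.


Creep rate = strain / time
= 0.78 / 3275
= 0.000238 %/h

0.000238


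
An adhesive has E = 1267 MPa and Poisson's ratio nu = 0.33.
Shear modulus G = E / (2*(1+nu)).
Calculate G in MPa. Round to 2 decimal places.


G = 1267 / (2*(1+0.33))
= 1267 / 2.66
= 476.32 MPa

476.32


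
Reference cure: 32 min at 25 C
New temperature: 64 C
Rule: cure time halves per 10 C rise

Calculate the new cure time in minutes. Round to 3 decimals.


factor = 2^((64-25)/10) = 14.9285
t_new = 32 / 14.9285 = 2.144 min

2.144


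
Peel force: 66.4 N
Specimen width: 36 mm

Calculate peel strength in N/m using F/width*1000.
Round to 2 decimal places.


Peel strength = 66.4 / 36 * 1000 = 1844.44 N/m

1844.44


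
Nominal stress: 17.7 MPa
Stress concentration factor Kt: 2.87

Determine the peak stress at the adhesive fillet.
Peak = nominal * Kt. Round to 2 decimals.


Peak stress = 17.7 * 2.87
= 50.80 MPa

50.80


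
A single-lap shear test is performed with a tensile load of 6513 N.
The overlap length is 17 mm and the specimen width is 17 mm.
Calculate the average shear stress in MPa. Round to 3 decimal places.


Shear stress = F / (overlap * width)
= 6513 / (17 * 17)
= 6513 / 289
= 22.536 MPa

22.536


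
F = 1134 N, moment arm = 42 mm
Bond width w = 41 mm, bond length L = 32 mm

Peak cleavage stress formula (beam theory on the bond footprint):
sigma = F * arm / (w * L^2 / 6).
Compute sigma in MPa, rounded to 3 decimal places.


sigma = (1134 * 42) / (41 * 1024 / 6)
= 47628 * 6 / 41984
= 285768 / 41984
= 6.807 MPa

6.807


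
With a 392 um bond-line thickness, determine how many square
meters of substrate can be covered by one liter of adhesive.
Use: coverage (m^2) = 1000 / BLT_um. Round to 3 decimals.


Coverage = 1000 / 392 = 2.551 m^2

2.551


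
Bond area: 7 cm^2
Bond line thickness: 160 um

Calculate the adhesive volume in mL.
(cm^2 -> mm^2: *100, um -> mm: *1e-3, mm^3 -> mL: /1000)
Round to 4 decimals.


V = 7*100 * 160*1e-3 / 1000
= 0.1120 mL

0.1120


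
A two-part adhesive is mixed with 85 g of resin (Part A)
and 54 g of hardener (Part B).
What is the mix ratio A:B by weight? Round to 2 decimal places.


Mix ratio = mass_A / mass_B
= 85 / 54
= 1.57

1.57


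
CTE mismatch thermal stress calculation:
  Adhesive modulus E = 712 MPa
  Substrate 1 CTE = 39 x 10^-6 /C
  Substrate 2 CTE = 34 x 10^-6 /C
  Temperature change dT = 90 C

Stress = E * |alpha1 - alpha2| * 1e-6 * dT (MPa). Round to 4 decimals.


delta_alpha = |39 - 34| = 5 x 10^-6/C
Stress = 712 * 5e-6 * 90
= 0.3204 MPa

0.3204


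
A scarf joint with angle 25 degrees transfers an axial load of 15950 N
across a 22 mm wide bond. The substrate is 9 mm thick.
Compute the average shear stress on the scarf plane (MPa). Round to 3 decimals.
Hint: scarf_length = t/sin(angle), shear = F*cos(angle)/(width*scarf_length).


scarf_length = 9 / sin(25 deg) = 21.2958 mm
cos(25 deg) = 0.906308
shear stress = 15950 * 0.906308 / (22 * 21.2958)
= 30.855 MPa

30.855


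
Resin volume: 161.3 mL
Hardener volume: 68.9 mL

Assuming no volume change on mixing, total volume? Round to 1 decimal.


V_total = 161.3 + 68.9 = 230.2 mL

230.2


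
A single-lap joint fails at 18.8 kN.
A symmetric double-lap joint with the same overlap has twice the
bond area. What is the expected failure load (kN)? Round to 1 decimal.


Double-lap load = 2 * 18.8 = 37.6 kN

37.6


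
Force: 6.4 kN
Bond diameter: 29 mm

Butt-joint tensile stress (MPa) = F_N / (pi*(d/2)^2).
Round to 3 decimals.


F_N = 6.4 * 1000 = 6400.0 N
A = pi*(14.5)^2 = 660.5199 mm^2
stress = 6400.0 / 660.5199 = 9.689 MPa

9.689


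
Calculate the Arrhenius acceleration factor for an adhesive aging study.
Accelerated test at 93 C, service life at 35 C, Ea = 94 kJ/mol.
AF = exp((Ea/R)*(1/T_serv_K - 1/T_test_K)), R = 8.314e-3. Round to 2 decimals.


T_test = 366.15 K, T_serv = 308.15 K
Ea/R = 94 / 0.008314 = 11306.23
AF = exp(11306.23 * (1/308.15 - 1/366.15))
= 334.28

334.28


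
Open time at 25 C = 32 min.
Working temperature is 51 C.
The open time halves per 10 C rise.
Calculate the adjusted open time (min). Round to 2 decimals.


factor = 2^((51 - 25) / 10) = 6.0629
ot = 32 / 6.0629 = 5.28 min

5.28


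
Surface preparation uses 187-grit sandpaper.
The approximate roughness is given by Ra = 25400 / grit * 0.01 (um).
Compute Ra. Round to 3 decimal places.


Ra = 25400 / 187 * 0.01
= 254 / 187
= 1.358 um

1.358


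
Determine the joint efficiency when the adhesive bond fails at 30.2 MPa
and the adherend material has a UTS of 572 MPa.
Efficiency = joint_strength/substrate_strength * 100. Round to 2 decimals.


Joint efficiency = 30.2 / 572 * 100
= 5.28%

5.28


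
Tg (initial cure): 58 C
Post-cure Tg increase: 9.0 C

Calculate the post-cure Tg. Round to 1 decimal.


Post-cure Tg = 58 + 9.0 = 67.0 C

67.0


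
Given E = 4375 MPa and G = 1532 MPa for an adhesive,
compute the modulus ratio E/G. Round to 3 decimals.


E/G ratio = 4375 / 1532 = 2.856

2.856


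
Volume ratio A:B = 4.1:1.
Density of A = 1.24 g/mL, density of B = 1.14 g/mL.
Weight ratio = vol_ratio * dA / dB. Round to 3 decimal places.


Wt ratio = 4.1 * 1.24 / 1.14
= 4.460

4.460


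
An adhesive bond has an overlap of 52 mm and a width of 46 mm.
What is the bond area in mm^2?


Bond area = overlap * width
= 52 * 46
= 2392 mm^2

2392


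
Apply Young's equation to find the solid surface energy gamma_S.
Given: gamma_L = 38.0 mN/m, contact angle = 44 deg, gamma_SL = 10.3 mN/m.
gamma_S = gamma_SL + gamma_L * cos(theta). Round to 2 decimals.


theta_rad = 44 * pi/180 = 0.767945
gamma_S = 10.3 + 38.0 * cos(0.767945)
= 37.63 mN/m

37.63


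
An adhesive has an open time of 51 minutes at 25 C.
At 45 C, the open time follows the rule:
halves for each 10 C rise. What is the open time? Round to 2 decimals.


Factor = 2^((45-25)/10) = 4.0000
Open time = 51 / 4.0000 = 12.75 min

12.75


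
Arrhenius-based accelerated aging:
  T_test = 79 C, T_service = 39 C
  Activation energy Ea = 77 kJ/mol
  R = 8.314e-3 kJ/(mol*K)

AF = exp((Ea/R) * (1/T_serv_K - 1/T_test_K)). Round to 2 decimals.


T_test_K = 352.15, T_serv_K = 312.15
AF = exp((77/8.314e-3) * (1/312.15 - 1/352.15))
= 29.08

29.08


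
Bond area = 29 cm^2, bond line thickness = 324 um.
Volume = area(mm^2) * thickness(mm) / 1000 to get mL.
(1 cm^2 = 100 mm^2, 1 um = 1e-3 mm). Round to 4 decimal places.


area_mm2 = 29 * 100 = 2900
blt_mm = 324 * 1e-3 = 0.324
vol_mm3 = 2900 * 0.324 = 939.6
vol_mL = 939.6 / 1000 = 0.9396 mL

0.9396


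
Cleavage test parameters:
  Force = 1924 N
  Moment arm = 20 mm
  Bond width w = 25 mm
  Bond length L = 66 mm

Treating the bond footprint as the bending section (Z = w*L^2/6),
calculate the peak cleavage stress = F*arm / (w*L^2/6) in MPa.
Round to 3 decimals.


M = 1924 * 20 = 38480 N*mm
Z = 25 * 66^2 / 6 = 108900 / 6 mm^3
sigma = M / Z = 6 * 38480 / 108900 = 230880 / 108900
= 2.120 MPa

2.120


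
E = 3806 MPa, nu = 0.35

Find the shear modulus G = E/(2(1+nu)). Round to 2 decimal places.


G = 3806 / (2 * 1.35)
= 1409.63 MPa

1409.63


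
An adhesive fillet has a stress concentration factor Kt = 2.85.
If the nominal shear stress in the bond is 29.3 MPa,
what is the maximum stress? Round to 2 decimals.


Max stress = 29.3 * 2.85 = 83.51 MPa

83.51


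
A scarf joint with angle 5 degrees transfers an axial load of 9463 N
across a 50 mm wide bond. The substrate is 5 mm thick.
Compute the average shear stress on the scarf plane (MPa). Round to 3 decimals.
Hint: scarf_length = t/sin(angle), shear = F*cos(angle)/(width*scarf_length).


scarf_length = 5 / sin(5 deg) = 57.3686 mm
cos(5 deg) = 0.996195
shear stress = 9463 * 0.996195 / (50 * 57.3686)
= 3.286 MPa

3.286


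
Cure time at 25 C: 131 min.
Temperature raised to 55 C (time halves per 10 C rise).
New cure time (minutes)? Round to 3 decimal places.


Acceleration factor = 2^(30/10) = 8.0000
New time = 131 / 8.0000 = 16.375 min

16.375


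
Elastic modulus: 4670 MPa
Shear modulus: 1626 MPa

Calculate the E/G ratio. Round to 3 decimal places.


E / G = 4670 / 1626 = 2.872

2.872


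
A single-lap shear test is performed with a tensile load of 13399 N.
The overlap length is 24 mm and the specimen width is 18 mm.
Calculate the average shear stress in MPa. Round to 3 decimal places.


Shear stress = F / (overlap * width)
= 13399 / (24 * 18)
= 13399 / 432
= 31.016 MPa

31.016


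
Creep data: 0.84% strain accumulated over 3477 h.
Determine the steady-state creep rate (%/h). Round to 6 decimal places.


Rate = 0.84 / 3477 = 0.000242 %/h

0.000242


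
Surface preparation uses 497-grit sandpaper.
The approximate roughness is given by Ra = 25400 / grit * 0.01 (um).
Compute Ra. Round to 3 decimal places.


Ra = 25400 / 497 * 0.01
= 254 / 497
= 0.511 um

0.511


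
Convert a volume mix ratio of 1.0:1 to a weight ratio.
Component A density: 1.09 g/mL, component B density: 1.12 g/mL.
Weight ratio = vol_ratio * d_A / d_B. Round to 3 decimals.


= 1.0 * 1.09 / 1.12 = 0.973

0.973


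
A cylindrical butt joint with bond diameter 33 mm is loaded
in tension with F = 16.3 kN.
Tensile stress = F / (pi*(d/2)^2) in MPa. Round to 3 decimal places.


Area = pi * (33/2)^2 = 855.2986 mm^2
Stress = 16.3*1000 / 855.2986
= 19.058 MPa

19.058


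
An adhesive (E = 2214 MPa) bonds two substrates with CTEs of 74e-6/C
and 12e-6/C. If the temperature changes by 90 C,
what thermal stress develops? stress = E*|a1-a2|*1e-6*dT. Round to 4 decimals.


Stress = 2214 * |74 - 12| * 1e-6 * 90
= 12.3541 MPa

12.3541


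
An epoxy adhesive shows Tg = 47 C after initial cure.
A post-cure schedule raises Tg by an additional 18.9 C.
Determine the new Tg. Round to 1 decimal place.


New Tg = 47 + 18.9
= 65.9 C

65.9


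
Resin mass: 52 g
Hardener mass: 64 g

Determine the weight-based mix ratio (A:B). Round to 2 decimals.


Ratio = 52 / 64 = 0.81

0.81


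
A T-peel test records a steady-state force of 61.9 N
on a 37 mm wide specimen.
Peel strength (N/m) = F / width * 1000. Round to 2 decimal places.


Peel strength = 61.9 / 37 * 1000
= 1672.97 N/m

1672.97


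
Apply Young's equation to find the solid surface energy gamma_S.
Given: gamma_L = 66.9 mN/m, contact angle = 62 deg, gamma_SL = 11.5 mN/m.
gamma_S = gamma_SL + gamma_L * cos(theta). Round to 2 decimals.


theta_rad = 62 * pi/180 = 1.082104
gamma_S = 11.5 + 66.9 * cos(1.082104)
= 42.91 mN/m

42.91


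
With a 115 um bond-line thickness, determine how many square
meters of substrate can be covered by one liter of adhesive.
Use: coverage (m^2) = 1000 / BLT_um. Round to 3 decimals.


Coverage = 1000 / 115 = 8.696 m^2

8.696


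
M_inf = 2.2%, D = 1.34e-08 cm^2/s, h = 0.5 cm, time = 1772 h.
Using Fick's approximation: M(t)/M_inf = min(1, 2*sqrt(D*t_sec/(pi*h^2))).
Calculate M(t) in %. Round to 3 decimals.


t = 6379200 s
ratio = min(1, 2*sqrt(1.34e-08*6379200/(pi*0.2500)))
= 0.659813
M(t) = 2.2 * 0.659813 = 1.452%

1.452


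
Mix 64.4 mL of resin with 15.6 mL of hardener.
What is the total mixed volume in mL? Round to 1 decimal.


Total = 64.4 + 15.6 = 80.0 mL

80.0


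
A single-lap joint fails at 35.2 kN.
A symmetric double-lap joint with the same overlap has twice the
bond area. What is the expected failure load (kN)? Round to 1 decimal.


Double-lap load = 2 * 35.2 = 70.4 kN

70.4


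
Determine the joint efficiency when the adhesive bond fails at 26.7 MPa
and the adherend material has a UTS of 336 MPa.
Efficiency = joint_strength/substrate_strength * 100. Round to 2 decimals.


Joint efficiency = 26.7 / 336 * 100
= 7.95%

7.95


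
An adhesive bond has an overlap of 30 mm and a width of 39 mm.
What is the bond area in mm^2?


Bond area = overlap * width
= 30 * 39
= 1170 mm^2

1170


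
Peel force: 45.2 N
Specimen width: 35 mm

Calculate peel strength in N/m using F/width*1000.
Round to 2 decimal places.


Peel strength = 45.2 / 35 * 1000 = 1291.43 N/m

1291.43


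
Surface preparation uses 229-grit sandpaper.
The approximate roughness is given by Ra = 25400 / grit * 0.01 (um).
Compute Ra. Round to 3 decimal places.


Ra = 25400 / 229 * 0.01
= 254 / 229
= 1.109 um

1.109


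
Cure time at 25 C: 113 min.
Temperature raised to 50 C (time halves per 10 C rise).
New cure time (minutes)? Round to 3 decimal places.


Acceleration factor = 2^(25/10) = 5.6569
New time = 113 / 5.6569 = 19.976 min

19.976


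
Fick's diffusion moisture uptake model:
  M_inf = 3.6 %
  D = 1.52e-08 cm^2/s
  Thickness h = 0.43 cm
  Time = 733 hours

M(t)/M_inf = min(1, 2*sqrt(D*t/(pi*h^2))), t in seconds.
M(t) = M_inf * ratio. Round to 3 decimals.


t_sec = 733 * 3600 = 2638800
ratio = 2*sqrt(1.52e-08*2638800/(pi*0.43^2))
= min(1, 0.525547)
= 0.525547
M(t) = 3.6 * 0.525547 = 1.892 %

1.892


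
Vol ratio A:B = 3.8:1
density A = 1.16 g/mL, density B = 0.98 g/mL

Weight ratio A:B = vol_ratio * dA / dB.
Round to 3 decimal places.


Weight ratio = 3.8 * 1.16 / 0.98
= 4.498

4.498


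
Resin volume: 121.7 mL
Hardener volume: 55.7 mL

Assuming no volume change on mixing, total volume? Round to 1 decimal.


V_total = 121.7 + 55.7 = 177.4 mL

177.4


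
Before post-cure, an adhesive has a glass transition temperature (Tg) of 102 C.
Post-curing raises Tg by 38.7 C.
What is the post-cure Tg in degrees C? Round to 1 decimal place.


Tg_post = Tg_base + delta_Tg
= 102 + 38.7
= 140.7 C

140.7


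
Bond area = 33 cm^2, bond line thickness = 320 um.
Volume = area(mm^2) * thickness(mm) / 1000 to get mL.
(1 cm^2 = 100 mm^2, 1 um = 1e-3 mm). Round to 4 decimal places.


area_mm2 = 33 * 100 = 3300
blt_mm = 320 * 1e-3 = 0.32
vol_mm3 = 3300 * 0.32 = 1056.0
vol_mL = 1056.0 / 1000 = 1.0560 mL

1.0560


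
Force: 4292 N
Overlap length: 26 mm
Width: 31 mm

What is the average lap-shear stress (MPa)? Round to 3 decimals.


Average shear stress = F / (overlap * width)
= 4292 / (26 * 31)
= 5.325 MPa

5.325


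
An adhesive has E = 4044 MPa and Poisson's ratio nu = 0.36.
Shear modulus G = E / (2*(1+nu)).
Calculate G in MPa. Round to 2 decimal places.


G = 4044 / (2*(1+0.36))
= 4044 / 2.72
= 1486.76 MPa

1486.76


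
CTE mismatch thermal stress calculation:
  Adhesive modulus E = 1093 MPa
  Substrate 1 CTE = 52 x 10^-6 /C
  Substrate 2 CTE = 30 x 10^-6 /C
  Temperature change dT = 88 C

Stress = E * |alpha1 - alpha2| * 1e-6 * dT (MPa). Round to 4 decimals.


delta_alpha = |52 - 30| = 22 x 10^-6/C
Stress = 1093 * 22e-6 * 88
= 2.1160 MPa

2.1160
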